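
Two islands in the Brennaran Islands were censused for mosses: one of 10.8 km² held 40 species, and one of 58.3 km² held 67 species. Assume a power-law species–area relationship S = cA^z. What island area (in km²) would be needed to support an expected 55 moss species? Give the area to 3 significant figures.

z = ln(67/40) / ln(58.3/10.8) = 0.5158 / 1.6861 = 0.3059
c = 40 / 10.8^0.3059 = 40 / 2.071 = 19.32
A = (55/19.32)^(1/0.3059) ⇒ ln A = ln(2.847)/0.3059 = 3.4205
A = e^3.4205 ≈ 30.58 km²

30.6 km²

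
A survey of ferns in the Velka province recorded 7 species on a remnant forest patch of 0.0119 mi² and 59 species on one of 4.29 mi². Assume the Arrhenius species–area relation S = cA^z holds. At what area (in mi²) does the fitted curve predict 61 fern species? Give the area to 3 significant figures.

4.70 mi²

z = ln(59/7) / ln(4.29/0.0119) = 2.1316 / 5.8875 = 0.3621
c = 7 / 0.0119^0.3621 = 7 / 0.201 = 34.82
A = (61/34.82)^(1/0.3621) ⇒ ln A = ln(1.752)/0.3621 = 1.5484
A = e^1.5484 ≈ 4.704 mi²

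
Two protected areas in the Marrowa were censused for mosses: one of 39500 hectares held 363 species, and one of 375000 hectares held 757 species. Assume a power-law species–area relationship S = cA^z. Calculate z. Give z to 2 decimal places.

Taking logs: ln S = ln c + z ln A, so z = (ln S₂ − ln S₁)/(ln A₂ − ln A₁).
z = ln(757/363) / ln(375000/39500) = ln(2.085) / ln(9.494) = 0.7350 / 2.2506 = 0.3266

0.33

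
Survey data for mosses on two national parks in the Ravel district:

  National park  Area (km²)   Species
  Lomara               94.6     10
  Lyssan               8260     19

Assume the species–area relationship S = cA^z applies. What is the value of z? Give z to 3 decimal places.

0.144

Taking logs: ln S = ln c + z ln A, so z = (ln S₂ − ln S₁)/(ln A₂ − ln A₁).
z = ln(19/10) / ln(8260/94.6) = ln(1.9) / ln(87.32) = 0.6419 / 4.4695 = 0.1436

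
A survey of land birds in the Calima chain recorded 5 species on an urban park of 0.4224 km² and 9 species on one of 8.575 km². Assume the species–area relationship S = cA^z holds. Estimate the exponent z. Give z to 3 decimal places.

Taking logs: ln S = ln c + z ln A, so z = (ln S₂ − ln S₁)/(ln A₂ − ln A₁).
z = ln(9/5) / ln(8.575/0.4224) = ln(1.8) / ln(20.3) = 0.5878 / 3.0107 = 0.1952

0.195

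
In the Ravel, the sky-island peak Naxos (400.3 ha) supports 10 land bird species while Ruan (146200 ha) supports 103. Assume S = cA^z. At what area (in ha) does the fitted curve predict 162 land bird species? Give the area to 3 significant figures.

z = ln(103/10) / ln(146200/400.3) = 2.3321 / 5.9005 = 0.3952
c = 10 / 400.3^0.3952 = 10 / 10.68 = 0.9363
A = (162/0.9363)^(1/0.3952) ⇒ ln A = ln(173)/0.3952 = 13.0385
A = e^13.0385 ≈ 459789 ha

460000 ha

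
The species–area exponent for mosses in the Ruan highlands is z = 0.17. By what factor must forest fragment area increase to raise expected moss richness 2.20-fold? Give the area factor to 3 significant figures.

(A₂/A₁)^0.17 = 2.2, so A₂/A₁ = 2.2^(1/0.17) = 2.2^5.882
ln(A₂/A₁) = ln 2.2 / 0.17 = 0.7885 / 0.17 = 4.6380
A₂/A₁ = e^4.6380 ≈ 103.3

103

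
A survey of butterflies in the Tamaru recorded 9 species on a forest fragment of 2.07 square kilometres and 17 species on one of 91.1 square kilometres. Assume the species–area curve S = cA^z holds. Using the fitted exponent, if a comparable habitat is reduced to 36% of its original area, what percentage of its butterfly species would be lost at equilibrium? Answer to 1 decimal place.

z = ln(17/9) / ln(91.1/2.07) = 0.6360 / 3.7844 = 0.1681
S_new/S_old = (A_new/A_old)^z = 0.36^0.1681 = exp(0.1681 × -1.0217) = 0.8422
Fraction lost = 1 − 0.8422 = 0.1578

15.8%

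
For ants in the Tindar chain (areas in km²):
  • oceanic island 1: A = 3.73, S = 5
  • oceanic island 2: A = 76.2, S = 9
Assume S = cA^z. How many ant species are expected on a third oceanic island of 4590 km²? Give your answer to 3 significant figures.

z = ln(9/5) / ln(76.2/3.73) = 0.5878 / 3.0170 = 0.1948
c = 5 / 3.73^0.1948 = 5 / 1.292 = 3.869
S₃ = 3.869 × 4590^0.1948 = 3.869 × 5.169 ≈ 20

20.0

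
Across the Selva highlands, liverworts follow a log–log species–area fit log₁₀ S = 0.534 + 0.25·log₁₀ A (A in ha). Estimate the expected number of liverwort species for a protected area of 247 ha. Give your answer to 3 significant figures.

13.6

S = 3.42 × 247^0.25
ln S = ln 3.42 + 0.25 × ln 247 = 1.2296 + 0.25 × 5.5094 = 2.6069
S = e^2.6069 ≈ 13.56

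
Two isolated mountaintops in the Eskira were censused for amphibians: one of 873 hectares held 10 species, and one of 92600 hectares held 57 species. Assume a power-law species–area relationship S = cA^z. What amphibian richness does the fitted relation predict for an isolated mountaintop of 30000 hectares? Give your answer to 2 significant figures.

37

z = ln(57/10) / ln(92600/873) = 1.7405 / 4.6641 = 0.3732
c = 10 / 873^0.3732 = 10 / 12.52 = 0.799
S₃ = 0.799 × 30000^0.3732 = 0.799 × 46.85 ≈ 37.43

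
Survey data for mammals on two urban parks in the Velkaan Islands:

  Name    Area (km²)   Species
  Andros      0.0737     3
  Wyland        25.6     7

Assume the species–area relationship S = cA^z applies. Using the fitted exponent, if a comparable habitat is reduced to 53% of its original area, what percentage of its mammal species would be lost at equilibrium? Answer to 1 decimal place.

z = ln(7/3) / ln(25.6/0.0737) = 0.8473 / 5.8503 = 0.1448
S_new/S_old = (A_new/A_old)^z = 0.53^0.1448 = exp(0.1448 × -0.6349) = 0.9122
Fraction lost = 1 − 0.9122 = 0.08785

8.8%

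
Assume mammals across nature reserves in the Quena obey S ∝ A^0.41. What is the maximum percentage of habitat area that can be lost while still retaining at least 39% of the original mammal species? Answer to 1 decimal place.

89.9%

Need (A_new/A_old)^0.41 = 0.39, so A_new/A_old = 0.39^(1/0.41) = 0.39^2.439
ln(A_new/A_old) = ln 0.39 / 0.41 = -0.9416 / 0.41 = -2.2966
A_new/A_old = e^-2.2966 ≈ 0.1006
Fraction that can be lost = 1 − 0.1006 = 0.8994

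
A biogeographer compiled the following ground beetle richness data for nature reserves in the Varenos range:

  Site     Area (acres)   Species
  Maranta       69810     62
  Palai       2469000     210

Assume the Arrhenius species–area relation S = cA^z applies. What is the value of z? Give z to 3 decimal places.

0.342

Taking logs: ln S = ln c + z ln A, so z = (ln S₂ − ln S₁)/(ln A₂ − ln A₁).
z = ln(210/62) / ln(2469000/69810) = ln(3.387) / ln(35.37) = 1.2200 / 3.5658 = 0.3421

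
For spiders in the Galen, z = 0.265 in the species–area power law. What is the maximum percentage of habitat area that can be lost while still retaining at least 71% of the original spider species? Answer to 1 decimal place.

72.5%

Need (A_new/A_old)^0.265 = 0.71, so A_new/A_old = 0.71^(1/0.265) = 0.71^3.774
ln(A_new/A_old) = ln 0.71 / 0.265 = -0.3425 / 0.265 = -1.2924
A_new/A_old = e^-1.2924 ≈ 0.2746
Fraction that can be lost = 1 − 0.2746 = 0.7254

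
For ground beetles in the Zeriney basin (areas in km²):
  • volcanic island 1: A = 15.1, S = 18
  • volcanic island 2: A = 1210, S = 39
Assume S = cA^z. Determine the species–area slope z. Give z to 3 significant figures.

0.176

Taking logs: ln S = ln c + z ln A, so z = (ln S₂ − ln S₁)/(ln A₂ − ln A₁).
z = ln(39/18) / ln(1210/15.1) = ln(2.167) / ln(80.13) = 0.7732 / 4.3837 = 0.1764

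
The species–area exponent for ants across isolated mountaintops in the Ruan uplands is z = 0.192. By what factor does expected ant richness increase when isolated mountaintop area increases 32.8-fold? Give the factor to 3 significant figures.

1.95

S₂/S₁ = (A₂/A₁)^z = 32.8^0.192
ln(S₂/S₁) = 0.192 × ln 32.8 = 0.192 × 3.4904 = 0.6702
S₂/S₁ = e^0.6702 ≈ 1.955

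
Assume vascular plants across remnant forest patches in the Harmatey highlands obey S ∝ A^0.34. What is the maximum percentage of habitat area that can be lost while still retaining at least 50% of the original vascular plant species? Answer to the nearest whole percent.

87%

Need (A_new/A_old)^0.34 = 0.5, so A_new/A_old = 0.5^(1/0.34) = 0.5^2.941
ln(A_new/A_old) = ln 0.5 / 0.34 = -0.6931 / 0.34 = -2.0387
A_new/A_old = e^-2.0387 ≈ 0.1302
Fraction that can be lost = 1 − 0.1302 = 0.8698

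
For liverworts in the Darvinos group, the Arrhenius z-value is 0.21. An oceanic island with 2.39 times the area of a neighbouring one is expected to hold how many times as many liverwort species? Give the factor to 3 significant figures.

1.20

S₂/S₁ = (A₂/A₁)^z = 2.39^0.21
ln(S₂/S₁) = 0.21 × ln 2.39 = 0.21 × 0.8713 = 0.1830
S₂/S₁ = e^0.1830 ≈ 1.201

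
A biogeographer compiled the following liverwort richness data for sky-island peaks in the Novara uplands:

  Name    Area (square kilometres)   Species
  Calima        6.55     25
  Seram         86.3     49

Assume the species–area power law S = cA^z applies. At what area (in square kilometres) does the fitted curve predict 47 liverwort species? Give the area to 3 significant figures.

73.6 square kilometres

z = ln(49/25) / ln(86.3/6.55) = 0.6729 / 2.5784 = 0.2610
c = 25 / 6.55^0.2610 = 25 / 1.633 = 15.31
A = (47/15.31)^(1/0.2610) ⇒ ln A = ln(3.07)/0.2610 = 4.2982
A = e^4.2982 ≈ 73.56 square kilometres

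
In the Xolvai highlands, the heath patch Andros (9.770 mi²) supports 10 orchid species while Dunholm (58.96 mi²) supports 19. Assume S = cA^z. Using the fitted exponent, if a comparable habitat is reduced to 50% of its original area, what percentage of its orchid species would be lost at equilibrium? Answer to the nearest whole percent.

z = ln(19/10) / ln(58.96/9.77) = 0.6419 / 1.7975 = 0.3571
S_new/S_old = (A_new/A_old)^z = 0.5^0.3571 = exp(0.3571 × -0.6931) = 0.7807
Fraction lost = 1 − 0.7807 = 0.2193

22%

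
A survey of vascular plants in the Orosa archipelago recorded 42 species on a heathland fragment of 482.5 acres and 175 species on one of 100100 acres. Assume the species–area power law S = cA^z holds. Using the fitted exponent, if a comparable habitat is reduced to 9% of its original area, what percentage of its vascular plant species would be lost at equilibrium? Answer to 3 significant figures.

z = ln(175/42) / ln(100100/482.5) = 1.4271 / 5.3349 = 0.2675
S_new/S_old = (A_new/A_old)^z = 0.09^0.2675 = exp(0.2675 × -2.4079) = 0.5251
Fraction lost = 1 − 0.5251 = 0.4749

47.5%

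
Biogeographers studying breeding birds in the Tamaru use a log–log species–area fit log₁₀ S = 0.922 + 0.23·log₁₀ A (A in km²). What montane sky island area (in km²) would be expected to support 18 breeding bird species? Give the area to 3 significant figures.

18 = 8.356 × A^0.23  ⇒  A^0.23 = 18/8.356 = 2.154
ln A = ln(2.154) / 0.23 = 0.7674 / 0.23 = 3.3365
A = e^3.3365 ≈ 28.12 km²

28.1 km²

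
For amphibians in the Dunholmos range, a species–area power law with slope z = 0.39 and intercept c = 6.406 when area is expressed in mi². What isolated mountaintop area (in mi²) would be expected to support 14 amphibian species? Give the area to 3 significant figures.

7.42 mi²

14 = 6.406 × A^0.39  ⇒  A^0.39 = 14/6.406 = 2.185
ln A = ln(2.185) / 0.39 = 0.7818 / 0.39 = 2.0047
A = e^2.0047 ≈ 7.424 mi²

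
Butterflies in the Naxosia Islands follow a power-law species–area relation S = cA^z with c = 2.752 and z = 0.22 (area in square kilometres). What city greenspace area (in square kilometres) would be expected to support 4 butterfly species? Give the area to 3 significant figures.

5.47 square kilometres

4 = 2.752 × A^0.22  ⇒  A^0.22 = 4/2.752 = 1.453
ln A = ln(1.453) / 0.22 = 0.3740 / 0.22 = 1.6998
A = e^1.6998 ≈ 5.473 square kilometres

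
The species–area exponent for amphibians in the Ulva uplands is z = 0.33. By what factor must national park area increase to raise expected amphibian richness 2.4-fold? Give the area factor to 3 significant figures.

14.2

(A₂/A₁)^0.33 = 2.4, so A₂/A₁ = 2.4^(1/0.33) = 2.4^3.03
ln(A₂/A₁) = ln 2.4 / 0.33 = 0.8755 / 0.33 = 2.6529
A₂/A₁ = e^2.6529 ≈ 14.2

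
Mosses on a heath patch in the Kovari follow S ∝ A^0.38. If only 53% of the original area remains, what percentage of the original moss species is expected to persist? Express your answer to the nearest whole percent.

79%

S_new/S_old = (A_new/A_old)^z = 0.53^0.38
= exp(0.38 × ln 0.53) = exp(0.38 × -0.6349) = exp(-0.2413) ≈ 0.7856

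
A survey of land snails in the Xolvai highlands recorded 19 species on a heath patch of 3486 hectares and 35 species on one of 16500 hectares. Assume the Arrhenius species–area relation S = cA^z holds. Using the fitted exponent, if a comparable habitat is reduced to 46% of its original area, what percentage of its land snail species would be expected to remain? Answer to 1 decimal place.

z = ln(35/19) / ln(16500/3486) = 0.6109 / 1.5546 = 0.3930
S_new/S_old = (A_new/A_old)^z = 0.46^0.3930 = exp(0.3930 × -0.7765) = 0.737

73.7%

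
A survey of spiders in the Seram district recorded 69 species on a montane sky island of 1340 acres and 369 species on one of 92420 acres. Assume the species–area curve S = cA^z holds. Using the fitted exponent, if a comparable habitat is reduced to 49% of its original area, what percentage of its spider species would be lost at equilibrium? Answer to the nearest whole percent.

z = ln(369/69) / ln(92420/1340) = 1.6767 / 4.2337 = 0.3960
S_new/S_old = (A_new/A_old)^z = 0.49^0.3960 = exp(0.3960 × -0.7133) = 0.7539
Fraction lost = 1 − 0.7539 = 0.2461

25%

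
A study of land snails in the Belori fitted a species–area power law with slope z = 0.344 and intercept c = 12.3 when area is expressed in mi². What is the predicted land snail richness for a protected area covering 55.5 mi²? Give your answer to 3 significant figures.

49.0

S = 12.3 × 55.5^0.344
ln S = ln 12.3 + 0.344 × ln 55.5 = 2.5096 + 0.344 × 4.0164 = 3.8912
S = e^3.8912 ≈ 48.97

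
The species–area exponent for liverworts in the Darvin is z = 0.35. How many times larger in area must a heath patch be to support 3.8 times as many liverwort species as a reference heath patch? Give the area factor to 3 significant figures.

45.3

(A₂/A₁)^0.35 = 3.8, so A₂/A₁ = 3.8^(1/0.35) = 3.8^2.857
ln(A₂/A₁) = ln 3.8 / 0.35 = 1.3350 / 0.35 = 3.8143
A₂/A₁ = e^3.8143 ≈ 45.34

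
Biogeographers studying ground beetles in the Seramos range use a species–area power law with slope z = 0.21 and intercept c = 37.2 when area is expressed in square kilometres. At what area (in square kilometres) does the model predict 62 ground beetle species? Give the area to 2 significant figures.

11 square kilometres

62 = 37.2 × A^0.21  ⇒  A^0.21 = 62/37.2 = 1.667
ln A = ln(1.667) / 0.21 = 0.5108 / 0.21 = 2.4325
A = e^2.4325 ≈ 11.39 square kilometres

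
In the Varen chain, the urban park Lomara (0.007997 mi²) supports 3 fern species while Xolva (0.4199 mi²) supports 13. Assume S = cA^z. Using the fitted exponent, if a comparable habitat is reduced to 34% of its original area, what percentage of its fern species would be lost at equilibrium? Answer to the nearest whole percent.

33%

z = ln(13/3) / ln(0.4199/0.007997) = 1.4663 / 3.9610 = 0.3702
S_new/S_old = (A_new/A_old)^z = 0.34^0.3702 = exp(0.3702 × -1.0788) = 0.6707
Fraction lost = 1 − 0.6707 = 0.3293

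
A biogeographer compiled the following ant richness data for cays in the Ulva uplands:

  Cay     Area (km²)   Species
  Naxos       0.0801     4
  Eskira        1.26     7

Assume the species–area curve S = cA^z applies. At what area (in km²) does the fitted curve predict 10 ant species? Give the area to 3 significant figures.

7.30 km²

z = ln(7/4) / ln(1.26/0.0801) = 0.5596 / 2.7556 = 0.2031
c = 4 / 0.0801^0.2031 = 4 / 0.5989 = 6.679
A = (10/6.679)^(1/0.2031) ⇒ ln A = ln(1.497)/0.2031 = 1.9874
A = e^1.9874 ≈ 7.297 km²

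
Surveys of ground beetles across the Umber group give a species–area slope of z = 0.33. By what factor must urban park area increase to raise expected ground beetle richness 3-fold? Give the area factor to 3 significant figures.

27.9

(A₂/A₁)^0.33 = 3, so A₂/A₁ = 3^(1/0.33) = 3^3.03
ln(A₂/A₁) = ln 3 / 0.33 = 1.0986 / 0.33 = 3.3291
A₂/A₁ = e^3.3291 ≈ 27.91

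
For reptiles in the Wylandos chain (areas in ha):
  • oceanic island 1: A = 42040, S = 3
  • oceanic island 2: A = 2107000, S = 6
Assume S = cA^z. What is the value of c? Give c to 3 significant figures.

0.455

z = ln(S₂/S₁) / ln(A₂/A₁) = ln(6/3) / ln(2107000/42040) = 0.6931 / 3.9144 = 0.1771
c = S₁ / A₁^z = 3 / 42040^0.1771 = 3 / 6.588 = 0.4554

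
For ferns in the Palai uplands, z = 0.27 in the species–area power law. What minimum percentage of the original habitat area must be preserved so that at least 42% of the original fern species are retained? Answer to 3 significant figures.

4.02%

Need (A_new/A_old)^0.27 = 0.42, so A_new/A_old = 0.42^(1/0.27) = 0.42^3.704
ln(A_new/A_old) = ln 0.42 / 0.27 = -0.8675 / 0.27 = -3.2130
A_new/A_old = e^-3.2130 ≈ 0.04024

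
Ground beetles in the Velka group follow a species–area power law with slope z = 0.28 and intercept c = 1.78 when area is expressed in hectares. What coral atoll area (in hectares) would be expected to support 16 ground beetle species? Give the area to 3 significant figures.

2550 hectares

16 = 1.78 × A^0.28  ⇒  A^0.28 = 16/1.78 = 8.989
ln A = ln(8.989) / 0.28 = 2.1960 / 0.28 = 7.8428
A = e^7.8428 ≈ 2547 hectares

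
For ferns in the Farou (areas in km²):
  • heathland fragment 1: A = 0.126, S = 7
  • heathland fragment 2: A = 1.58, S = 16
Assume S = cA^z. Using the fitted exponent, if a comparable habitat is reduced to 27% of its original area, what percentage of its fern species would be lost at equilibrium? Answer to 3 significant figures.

z = ln(16/7) / ln(1.58/0.126) = 0.8267 / 2.5289 = 0.3269
S_new/S_old = (A_new/A_old)^z = 0.27^0.3269 = exp(0.3269 × -1.3093) = 0.6518
Fraction lost = 1 − 0.6518 = 0.3482

34.8%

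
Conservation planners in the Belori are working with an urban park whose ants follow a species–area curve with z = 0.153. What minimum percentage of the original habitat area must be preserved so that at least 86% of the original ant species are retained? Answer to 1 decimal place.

37.3%

Need (A_new/A_old)^0.153 = 0.86, so A_new/A_old = 0.86^(1/0.153) = 0.86^6.536
ln(A_new/A_old) = ln 0.86 / 0.153 = -0.1508 / 0.153 = -0.9858
A_new/A_old = e^-0.9858 ≈ 0.3732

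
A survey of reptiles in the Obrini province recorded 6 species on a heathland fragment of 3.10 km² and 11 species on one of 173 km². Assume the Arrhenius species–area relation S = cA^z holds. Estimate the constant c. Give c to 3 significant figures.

5.06

z = ln(S₂/S₁) / ln(A₂/A₁) = ln(11/6) / ln(173/3.1) = 0.6061 / 4.0219 = 0.1507
c = S₁ / A₁^z = 6 / 3.1^0.1507 = 6 / 1.186 = 5.059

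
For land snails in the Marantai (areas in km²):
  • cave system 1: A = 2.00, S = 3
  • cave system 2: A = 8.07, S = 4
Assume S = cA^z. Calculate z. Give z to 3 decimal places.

0.206

Taking logs: ln S = ln c + z ln A, so z = (ln S₂ − ln S₁)/(ln A₂ − ln A₁).
z = ln(4/3) / ln(8.07/2) = ln(1.333) / ln(4.035) = 0.2877 / 1.3950 = 0.2062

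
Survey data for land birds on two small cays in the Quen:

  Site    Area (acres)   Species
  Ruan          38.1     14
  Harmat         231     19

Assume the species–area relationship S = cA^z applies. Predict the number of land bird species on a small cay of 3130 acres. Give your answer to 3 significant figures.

z = ln(19/14) / ln(231/38.1) = 0.3054 / 1.8022 = 0.1694
c = 14 / 38.1^0.1694 = 14 / 1.853 = 7.555
S₃ = 7.555 × 3130^0.1694 = 7.555 × 3.911 ≈ 29.55

29.6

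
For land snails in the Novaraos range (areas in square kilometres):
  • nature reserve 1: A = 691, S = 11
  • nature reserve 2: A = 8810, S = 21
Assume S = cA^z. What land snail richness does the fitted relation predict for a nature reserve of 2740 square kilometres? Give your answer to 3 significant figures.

15.6

z = ln(21/11) / ln(8810/691) = 0.6466 / 2.5455 = 0.2540
c = 11 / 691^0.2540 = 11 / 5.264 = 2.09
S₃ = 2.09 × 2740^0.2540 = 2.09 × 7.469 ≈ 15.61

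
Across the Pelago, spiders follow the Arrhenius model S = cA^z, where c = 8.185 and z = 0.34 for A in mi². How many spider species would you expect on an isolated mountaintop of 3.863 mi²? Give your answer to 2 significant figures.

13

S = 8.185 × 3.863^0.34 = 8.185 × 1.583 ≈ 12.96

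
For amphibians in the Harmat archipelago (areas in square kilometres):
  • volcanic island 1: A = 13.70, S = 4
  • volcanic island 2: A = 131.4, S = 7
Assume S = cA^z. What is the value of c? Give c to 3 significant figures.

z = ln(S₂/S₁) / ln(A₂/A₁) = ln(7/4) / ln(131.4/13.7) = 0.5596 / 2.2609 = 0.2475
c = S₁ / A₁^z = 4 / 13.7^0.2475 = 4 / 1.911 = 2.093

2.09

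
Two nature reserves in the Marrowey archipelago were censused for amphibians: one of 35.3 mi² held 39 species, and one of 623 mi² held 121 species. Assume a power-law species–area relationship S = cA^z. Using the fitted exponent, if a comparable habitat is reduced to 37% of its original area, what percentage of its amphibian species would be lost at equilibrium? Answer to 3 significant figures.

32.4%

z = ln(121/39) / ln(623/35.3) = 1.1322 / 2.8707 = 0.3944
S_new/S_old = (A_new/A_old)^z = 0.37^0.3944 = exp(0.3944 × -0.9943) = 0.6756
Fraction lost = 1 − 0.6756 = 0.3244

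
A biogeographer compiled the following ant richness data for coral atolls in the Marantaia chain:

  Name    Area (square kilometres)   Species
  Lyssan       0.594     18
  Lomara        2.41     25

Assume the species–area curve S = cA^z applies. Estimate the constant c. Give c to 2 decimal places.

z = ln(S₂/S₁) / ln(A₂/A₁) = ln(25/18) / ln(2.41/0.594) = 0.3285 / 1.4005 = 0.2346
c = S₁ / A₁^z = 18 / 0.594^0.2346 = 18 / 0.885 = 20.34

20.34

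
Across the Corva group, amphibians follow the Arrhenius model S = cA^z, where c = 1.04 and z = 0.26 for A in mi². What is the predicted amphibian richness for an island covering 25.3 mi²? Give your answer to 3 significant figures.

2.41

S = 1.04 × 25.3^0.26 = 1.04 × 2.316 ≈ 2.409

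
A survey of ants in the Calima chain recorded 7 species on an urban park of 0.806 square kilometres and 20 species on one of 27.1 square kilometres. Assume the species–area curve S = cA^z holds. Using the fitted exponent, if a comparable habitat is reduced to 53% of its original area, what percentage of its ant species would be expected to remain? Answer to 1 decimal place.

82.7%

z = ln(20/7) / ln(27.1/0.806) = 1.0498 / 3.5152 = 0.2987
S_new/S_old = (A_new/A_old)^z = 0.53^0.2987 = exp(0.2987 × -0.6349) = 0.8273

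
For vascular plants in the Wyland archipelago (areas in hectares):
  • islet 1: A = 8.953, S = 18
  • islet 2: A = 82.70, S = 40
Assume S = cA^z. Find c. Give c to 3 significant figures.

z = ln(S₂/S₁) / ln(A₂/A₁) = ln(40/18) / ln(82.7/8.953) = 0.7985 / 2.2232 = 0.3592
c = S₁ / A₁^z = 18 / 8.953^0.3592 = 18 / 2.197 = 8.191

8.19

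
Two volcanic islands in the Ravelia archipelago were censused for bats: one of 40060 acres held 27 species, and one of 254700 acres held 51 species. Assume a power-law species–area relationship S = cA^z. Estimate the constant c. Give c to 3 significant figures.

0.706

z = ln(S₂/S₁) / ln(A₂/A₁) = ln(51/27) / ln(254700/40060) = 0.6360 / 1.8497 = 0.3438
c = S₁ / A₁^z = 27 / 40060^0.3438 = 27 / 38.24 = 0.706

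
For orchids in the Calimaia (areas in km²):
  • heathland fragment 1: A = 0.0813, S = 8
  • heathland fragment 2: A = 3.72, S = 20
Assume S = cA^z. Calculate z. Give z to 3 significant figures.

Taking logs: ln S = ln c + z ln A, so z = (ln S₂ − ln S₁)/(ln A₂ − ln A₁).
z = ln(20/8) / ln(3.72/0.0813) = ln(2.5) / ln(45.76) = 0.9163 / 3.8233 = 0.2397

0.240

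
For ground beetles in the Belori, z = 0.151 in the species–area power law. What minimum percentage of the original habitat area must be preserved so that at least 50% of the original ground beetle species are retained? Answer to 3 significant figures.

1.01%

Need (A_new/A_old)^0.151 = 0.5, so A_new/A_old = 0.5^(1/0.151) = 0.5^6.623
ln(A_new/A_old) = ln 0.5 / 0.151 = -0.6931 / 0.151 = -4.5904
A_new/A_old = e^-4.5904 ≈ 0.01015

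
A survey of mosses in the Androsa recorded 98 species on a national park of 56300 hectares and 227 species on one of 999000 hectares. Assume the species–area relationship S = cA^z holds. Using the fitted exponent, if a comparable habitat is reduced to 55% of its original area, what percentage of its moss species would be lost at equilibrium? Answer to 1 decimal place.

z = ln(227/98) / ln(999000/56300) = 0.8400 / 2.8761 = 0.2921
S_new/S_old = (A_new/A_old)^z = 0.55^0.2921 = exp(0.2921 × -0.5978) = 0.8398
Fraction lost = 1 − 0.8398 = 0.1602

16.0%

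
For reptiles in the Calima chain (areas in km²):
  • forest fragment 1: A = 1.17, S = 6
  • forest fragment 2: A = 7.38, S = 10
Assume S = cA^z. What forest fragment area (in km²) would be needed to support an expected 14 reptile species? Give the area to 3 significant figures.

z = ln(10/6) / ln(7.38/1.17) = 0.5108 / 1.8418 = 0.2774
c = 6 / 1.17^0.2774 = 6 / 1.045 = 5.744
A = (14/5.744)^(1/0.2774) ⇒ ln A = ln(2.437)/0.2774 = 3.2119
A = e^3.2119 ≈ 24.83 km²

24.8 km²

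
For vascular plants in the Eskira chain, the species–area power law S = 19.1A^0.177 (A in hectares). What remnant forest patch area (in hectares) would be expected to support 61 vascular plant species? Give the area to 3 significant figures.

61 = 19.1 × A^0.177  ⇒  A^0.177 = 61/19.1 = 3.194
ln A = ln(3.194) / 0.177 = 1.1612 / 0.177 = 6.5604
A = e^6.5604 ≈ 706.5 hectares

707 hectares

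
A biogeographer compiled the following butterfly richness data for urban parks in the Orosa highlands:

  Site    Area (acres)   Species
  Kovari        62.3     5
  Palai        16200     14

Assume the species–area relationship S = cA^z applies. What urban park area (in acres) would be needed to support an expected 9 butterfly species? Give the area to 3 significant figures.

1490 acres

z = ln(14/5) / ln(16200/62.3) = 1.0296 / 5.5608 = 0.1852
c = 5 / 62.3^0.1852 = 5 / 2.149 = 2.327
A = (9/2.327)^(1/0.1852) ⇒ ln A = ln(3.868)/0.1852 = 7.3065
A = e^7.3065 ≈ 1490 acres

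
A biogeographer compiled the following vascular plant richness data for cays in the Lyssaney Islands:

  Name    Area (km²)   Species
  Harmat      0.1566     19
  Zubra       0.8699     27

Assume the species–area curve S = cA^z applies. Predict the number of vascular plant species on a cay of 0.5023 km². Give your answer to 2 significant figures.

z = ln(27/19) / ln(0.8699/0.1566) = 0.3514 / 1.7147 = 0.2049
c = 19 / 0.1566^0.2049 = 19 / 0.6839 = 27.78
S₃ = 27.78 × 0.5023^0.2049 = 27.78 × 0.8684 ≈ 24.13

24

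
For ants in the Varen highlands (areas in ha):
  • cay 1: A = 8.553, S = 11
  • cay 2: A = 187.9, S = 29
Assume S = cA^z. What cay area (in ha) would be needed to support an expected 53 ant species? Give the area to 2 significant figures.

z = ln(29/11) / ln(187.9/8.553) = 0.9694 / 3.0896 = 0.3138
c = 11 / 8.553^0.3138 = 11 / 1.961 = 5.61
A = (53/5.61)^(1/0.3138) ⇒ ln A = ln(9.448)/0.3138 = 7.1578
A = e^7.1578 ≈ 1284 ha

1300 ha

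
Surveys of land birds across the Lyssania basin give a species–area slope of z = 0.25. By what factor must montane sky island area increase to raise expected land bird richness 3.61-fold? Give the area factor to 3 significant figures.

(A₂/A₁)^0.25 = 3.61, so A₂/A₁ = 3.61^(1/0.25) = 3.61^4
ln(A₂/A₁) = ln 3.61 / 0.25 = 1.2837 / 0.25 = 5.1348
A₂/A₁ = e^5.1348 ≈ 169.8

170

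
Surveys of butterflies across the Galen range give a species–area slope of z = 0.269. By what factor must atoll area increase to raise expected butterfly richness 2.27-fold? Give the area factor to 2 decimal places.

(A₂/A₁)^0.269 = 2.27, so A₂/A₁ = 2.27^(1/0.269) = 2.27^3.717
ln(A₂/A₁) = ln 2.27 / 0.269 = 0.8198 / 0.269 = 3.0475
A₂/A₁ = e^3.0475 ≈ 21.06

21.06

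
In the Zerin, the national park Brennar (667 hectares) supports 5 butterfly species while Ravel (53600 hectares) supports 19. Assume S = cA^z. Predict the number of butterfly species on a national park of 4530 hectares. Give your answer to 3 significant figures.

8.96

z = ln(19/5) / ln(53600/667) = 1.3350 / 4.3865 = 0.3043
c = 5 / 667^0.3043 = 5 / 7.236 = 0.691
S₃ = 0.691 × 4530^0.3043 = 0.691 × 12.96 ≈ 8.957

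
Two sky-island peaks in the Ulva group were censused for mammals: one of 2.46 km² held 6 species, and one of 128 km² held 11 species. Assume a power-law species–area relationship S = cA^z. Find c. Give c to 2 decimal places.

5.23

z = ln(S₂/S₁) / ln(A₂/A₁) = ln(11/6) / ln(128/2.46) = 0.6061 / 3.9519 = 0.1534
c = S₁ / A₁^z = 6 / 2.46^0.1534 = 6 / 1.148 = 5.226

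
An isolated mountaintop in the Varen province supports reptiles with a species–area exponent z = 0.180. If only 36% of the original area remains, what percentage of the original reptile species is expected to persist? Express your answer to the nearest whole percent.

S_new/S_old = (A_new/A_old)^z = 0.36^0.18
= exp(0.18 × ln 0.36) = exp(0.18 × -1.0217) = exp(-0.1839) ≈ 0.832

83%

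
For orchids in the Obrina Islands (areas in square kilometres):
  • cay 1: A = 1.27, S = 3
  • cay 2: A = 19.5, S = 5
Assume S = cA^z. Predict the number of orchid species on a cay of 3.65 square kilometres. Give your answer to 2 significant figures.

3.7

z = ln(5/3) / ln(19.5/1.27) = 0.5108 / 2.7314 = 0.1870
c = 3 / 1.27^0.1870 = 3 / 1.046 = 2.869
S₃ = 2.869 × 3.65^0.1870 = 2.869 × 1.274 ≈ 3.655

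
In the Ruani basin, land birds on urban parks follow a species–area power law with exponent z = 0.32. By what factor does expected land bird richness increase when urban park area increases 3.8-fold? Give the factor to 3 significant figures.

1.53

S₂/S₁ = (A₂/A₁)^z = 3.8^0.32
ln(S₂/S₁) = 0.32 × ln 3.8 = 0.32 × 1.3350 = 0.4272
S₂/S₁ = e^0.4272 ≈ 1.533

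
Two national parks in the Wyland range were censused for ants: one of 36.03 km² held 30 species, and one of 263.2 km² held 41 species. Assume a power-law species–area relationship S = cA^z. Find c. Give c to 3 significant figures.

z = ln(S₂/S₁) / ln(A₂/A₁) = ln(41/30) / ln(263.2/36.03) = 0.3124 / 1.9886 = 0.1571
c = S₁ / A₁^z = 30 / 36.03^0.1571 = 30 / 1.756 = 17.08

17.1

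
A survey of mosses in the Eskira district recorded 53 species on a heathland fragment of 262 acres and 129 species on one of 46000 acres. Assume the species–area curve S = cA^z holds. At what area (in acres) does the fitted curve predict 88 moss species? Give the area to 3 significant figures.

z = ln(129/53) / ln(46000/262) = 0.8895 / 5.1681 = 0.1721
c = 53 / 262^0.1721 = 53 / 2.608 = 20.33
A = (88/20.33)^(1/0.1721) ⇒ ln A = ln(4.33)/0.1721 = 8.5142
A = e^8.5142 ≈ 4985 acres

4990 acres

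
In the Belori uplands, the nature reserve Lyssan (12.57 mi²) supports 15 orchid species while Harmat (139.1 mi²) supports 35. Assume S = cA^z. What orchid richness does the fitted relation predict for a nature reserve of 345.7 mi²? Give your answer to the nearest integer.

z = ln(35/15) / ln(139.1/12.57) = 0.8473 / 2.4039 = 0.3525
c = 15 / 12.57^0.3525 = 15 / 2.441 = 6.146
S₃ = 6.146 × 345.7^0.3525 = 6.146 × 7.849 ≈ 48.24

48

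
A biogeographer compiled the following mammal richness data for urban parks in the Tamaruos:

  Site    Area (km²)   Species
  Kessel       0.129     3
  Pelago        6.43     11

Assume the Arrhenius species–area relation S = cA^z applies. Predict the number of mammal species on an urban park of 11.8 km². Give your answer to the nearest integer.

13

z = ln(11/3) / ln(6.43/0.129) = 1.2993 / 3.9089 = 0.3324
c = 3 / 0.129^0.3324 = 3 / 0.5063 = 5.926
S₃ = 5.926 × 11.8^0.3324 = 5.926 × 2.271 ≈ 13.46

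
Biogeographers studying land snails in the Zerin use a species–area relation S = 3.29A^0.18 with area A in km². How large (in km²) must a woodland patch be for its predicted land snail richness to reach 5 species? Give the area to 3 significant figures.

10.2 km²

5 = 3.29 × A^0.18  ⇒  A^0.18 = 5/3.29 = 1.52
ln A = ln(1.52) / 0.18 = 0.4186 / 0.18 = 2.3253
A = e^2.3253 ≈ 10.23 km²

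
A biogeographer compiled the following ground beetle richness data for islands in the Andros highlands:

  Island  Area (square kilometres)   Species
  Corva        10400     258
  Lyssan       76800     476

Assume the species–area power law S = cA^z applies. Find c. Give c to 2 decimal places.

15.17

z = ln(S₂/S₁) / ln(A₂/A₁) = ln(476/258) / ln(76800/10400) = 0.6125 / 1.9994 = 0.3063
c = S₁ / A₁^z = 258 / 10400^0.3063 = 258 / 17 = 15.17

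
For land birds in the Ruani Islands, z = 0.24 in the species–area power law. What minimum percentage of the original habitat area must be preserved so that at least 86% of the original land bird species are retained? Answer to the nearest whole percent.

53%

Need (A_new/A_old)^0.24 = 0.86, so A_new/A_old = 0.86^(1/0.24) = 0.86^4.167
ln(A_new/A_old) = ln 0.86 / 0.24 = -0.1508 / 0.24 = -0.6284
A_new/A_old = e^-0.6284 ≈ 0.5334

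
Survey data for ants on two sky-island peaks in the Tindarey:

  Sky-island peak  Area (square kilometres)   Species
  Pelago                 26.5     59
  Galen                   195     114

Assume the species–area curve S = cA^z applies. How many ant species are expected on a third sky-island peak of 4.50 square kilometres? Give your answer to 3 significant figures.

32.9

z = ln(114/59) / ln(195/26.5) = 0.6587 / 1.9959 = 0.3300
c = 59 / 26.5^0.3300 = 59 / 2.949 = 20.01
S₃ = 20.01 × 4.5^0.3300 = 20.01 × 1.643 ≈ 32.86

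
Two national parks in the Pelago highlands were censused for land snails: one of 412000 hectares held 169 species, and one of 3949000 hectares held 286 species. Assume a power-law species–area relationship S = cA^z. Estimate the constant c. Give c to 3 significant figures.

z = ln(S₂/S₁) / ln(A₂/A₁) = ln(286/169) / ln(3949000/412000) = 0.5261 / 2.2602 = 0.2328
c = S₁ / A₁^z = 169 / 412000^0.2328 = 169 / 20.27 = 8.336

8.34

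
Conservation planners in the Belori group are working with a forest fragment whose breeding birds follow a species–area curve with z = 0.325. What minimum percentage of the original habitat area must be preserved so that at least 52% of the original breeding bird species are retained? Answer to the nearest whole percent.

Need (A_new/A_old)^0.325 = 0.52, so A_new/A_old = 0.52^(1/0.325) = 0.52^3.077
ln(A_new/A_old) = ln 0.52 / 0.325 = -0.6539 / 0.325 = -2.0121
A_new/A_old = e^-2.0121 ≈ 0.1337

13%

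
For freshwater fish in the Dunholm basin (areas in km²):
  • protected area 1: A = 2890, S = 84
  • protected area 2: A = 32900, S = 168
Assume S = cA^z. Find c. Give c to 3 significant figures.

z = ln(S₂/S₁) / ln(A₂/A₁) = ln(168/84) / ln(32900/2890) = 0.6931 / 2.4322 = 0.2850
c = S₁ / A₁^z = 84 / 2890^0.2850 = 84 / 9.69 = 8.669

8.67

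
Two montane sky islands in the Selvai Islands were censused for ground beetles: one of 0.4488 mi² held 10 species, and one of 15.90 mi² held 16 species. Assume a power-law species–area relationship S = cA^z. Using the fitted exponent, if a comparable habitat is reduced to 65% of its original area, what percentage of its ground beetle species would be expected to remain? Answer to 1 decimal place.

z = ln(16/10) / ln(15.9/0.4488) = 0.4700 / 3.5675 = 0.1317
S_new/S_old = (A_new/A_old)^z = 0.65^0.1317 = exp(0.1317 × -0.4308) = 0.9448

94.5%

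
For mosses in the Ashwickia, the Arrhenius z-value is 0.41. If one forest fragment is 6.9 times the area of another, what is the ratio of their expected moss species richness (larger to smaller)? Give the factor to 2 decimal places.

S₂/S₁ = (A₂/A₁)^z = 6.9^0.41
ln(S₂/S₁) = 0.41 × ln 6.9 = 0.41 × 1.9315 = 0.7919
S₂/S₁ = e^0.7919 ≈ 2.208

2.21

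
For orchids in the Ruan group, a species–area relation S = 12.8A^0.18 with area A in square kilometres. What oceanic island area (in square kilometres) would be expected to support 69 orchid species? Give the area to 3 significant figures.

11600 square kilometres

69 = 12.8 × A^0.18  ⇒  A^0.18 = 69/12.8 = 5.391
ln A = ln(5.391) / 0.18 = 1.6847 / 0.18 = 9.3592
A = e^9.3592 ≈ 11605 square kilometres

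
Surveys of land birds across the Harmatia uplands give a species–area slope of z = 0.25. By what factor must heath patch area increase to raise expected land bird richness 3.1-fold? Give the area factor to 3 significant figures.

92.4

(A₂/A₁)^0.25 = 3.1, so A₂/A₁ = 3.1^(1/0.25) = 3.1^4
ln(A₂/A₁) = ln 3.1 / 0.25 = 1.1314 / 0.25 = 4.5256
A₂/A₁ = e^4.5256 ≈ 92.35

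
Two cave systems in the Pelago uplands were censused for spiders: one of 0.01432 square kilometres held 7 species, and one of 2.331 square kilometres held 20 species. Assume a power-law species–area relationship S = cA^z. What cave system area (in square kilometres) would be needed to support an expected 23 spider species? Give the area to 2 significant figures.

4.6 square kilometres

z = ln(20/7) / ln(2.331/0.01432) = 1.0498 / 5.0924 = 0.2062
c = 7 / 0.01432^0.2062 = 7 / 0.4167 = 16.8
A = (23/16.8)^(1/0.2062) ⇒ ln A = ln(1.369)/0.2062 = 1.5242
A = e^1.5242 ≈ 4.592 square kilometres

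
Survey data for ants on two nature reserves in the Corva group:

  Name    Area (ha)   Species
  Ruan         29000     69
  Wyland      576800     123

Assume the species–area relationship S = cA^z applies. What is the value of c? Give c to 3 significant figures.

9.47

z = ln(S₂/S₁) / ln(A₂/A₁) = ln(123/69) / ln(576800/29000) = 0.5781 / 2.9902 = 0.1933
c = S₁ / A₁^z = 69 / 29000^0.1933 = 69 / 7.289 = 9.466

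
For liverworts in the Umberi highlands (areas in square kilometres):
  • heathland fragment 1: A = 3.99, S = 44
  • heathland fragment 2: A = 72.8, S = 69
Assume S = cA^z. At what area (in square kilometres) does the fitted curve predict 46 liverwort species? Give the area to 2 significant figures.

z = ln(69/44) / ln(72.8/3.99) = 0.4499 / 2.9039 = 0.1549
c = 44 / 3.99^0.1549 = 44 / 1.239 = 35.51
A = (46/35.51)^(1/0.1549) ⇒ ln A = ln(1.295)/0.1549 = 1.6707
A = e^1.6707 ≈ 5.316 square kilometres

5.3 square kilometres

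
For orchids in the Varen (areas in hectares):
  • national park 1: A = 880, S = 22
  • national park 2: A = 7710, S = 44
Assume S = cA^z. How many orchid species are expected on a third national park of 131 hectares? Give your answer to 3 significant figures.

z = ln(44/22) / ln(7710/880) = 0.6931 / 2.1704 = 0.3194
c = 22 / 880^0.3194 = 22 / 8.717 = 2.524
S₃ = 2.524 × 131^0.3194 = 2.524 × 4.745 ≈ 11.97

12.0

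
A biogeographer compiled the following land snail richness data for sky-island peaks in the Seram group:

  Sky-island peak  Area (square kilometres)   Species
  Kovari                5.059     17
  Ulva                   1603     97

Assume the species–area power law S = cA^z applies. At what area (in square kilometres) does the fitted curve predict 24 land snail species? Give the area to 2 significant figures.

z = ln(97/17) / ln(1603/5.059) = 1.7415 / 5.7585 = 0.3024
c = 17 / 5.059^0.3024 = 17 / 1.633 = 10.41
A = (24/10.41)^(1/0.3024) ⇒ ln A = ln(2.305)/0.3024 = 2.7614
A = e^2.7614 ≈ 15.82 square kilometres

16 square kilometres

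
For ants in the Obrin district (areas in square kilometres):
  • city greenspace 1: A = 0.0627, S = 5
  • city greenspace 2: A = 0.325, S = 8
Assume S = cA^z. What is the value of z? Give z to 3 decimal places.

0.286

Taking logs: ln S = ln c + z ln A, so z = (ln S₂ − ln S₁)/(ln A₂ − ln A₁).
z = ln(8/5) / ln(0.325/0.0627) = ln(1.6) / ln(5.183) = 0.4700 / 1.6455 = 0.2856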